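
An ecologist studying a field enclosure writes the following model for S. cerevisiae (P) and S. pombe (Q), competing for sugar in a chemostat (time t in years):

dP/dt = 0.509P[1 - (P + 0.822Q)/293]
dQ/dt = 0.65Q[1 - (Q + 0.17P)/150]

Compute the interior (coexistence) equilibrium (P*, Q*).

Setting both brackets to zero gives the nullclines P + 0.822Q = 293 and 0.17P + Q = 150.
Substituting Q = 150 - 0.17P into the first: P(1 - 0.822·0.17) = 293 - 0.822·150.
So P* = 170/0.86 = 197, and then Q* = 150 - 0.17·197 = 116.

P* ≈ 197, Q* ≈ 116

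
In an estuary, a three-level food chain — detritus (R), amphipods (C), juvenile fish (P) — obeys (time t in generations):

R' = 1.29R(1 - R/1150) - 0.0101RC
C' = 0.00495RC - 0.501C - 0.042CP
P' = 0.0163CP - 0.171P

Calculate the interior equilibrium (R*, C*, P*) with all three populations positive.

R* ≈ 1060, C* ≈ 10.5, P* ≈ 112

From dP/dt = 0: 0.0163C* = 0.171, so C* = 10.5.
From dR/dt = 0: 1.29(1 - R*/1150) = 0.0101·10.5, giving R* = 1150·(1 - 0.0821) = 1060.
From dC/dt = 0: 0.00495·1060 - 0.501 = 0.042P*, so P* = 4.72/0.042 = 112.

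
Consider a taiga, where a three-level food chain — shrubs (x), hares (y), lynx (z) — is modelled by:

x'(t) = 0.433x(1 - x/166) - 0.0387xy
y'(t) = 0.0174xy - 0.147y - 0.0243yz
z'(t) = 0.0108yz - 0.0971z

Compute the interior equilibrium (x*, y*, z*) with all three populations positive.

x* ≈ 32.6, y* ≈ 8.99, z* ≈ 17.3

From dz/dt = 0: 0.0108y* = 0.0971, so y* = 8.99.
From dx/dt = 0: 0.433(1 - x*/166) = 0.0387·8.99, giving x* = 166·(1 - 0.804) = 32.6.
From dy/dt = 0: 0.0174·32.6 - 0.147 = 0.0243z*, so z* = 0.42/0.0243 = 17.3.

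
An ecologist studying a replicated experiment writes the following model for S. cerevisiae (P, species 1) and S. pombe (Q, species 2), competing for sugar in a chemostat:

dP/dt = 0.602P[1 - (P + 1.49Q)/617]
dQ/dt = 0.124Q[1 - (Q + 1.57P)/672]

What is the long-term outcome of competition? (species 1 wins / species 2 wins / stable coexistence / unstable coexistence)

unstable coexistence (outcome depends on initial conditions)

Compare the nullcline intercepts: K1/α12 = 617/1.49 = 414 < K2 = 672; K2/α21 = 672/1.57 = 428 < K1 = 617.
Since both are reversed, neither can invade when rare; the interior point is a saddle.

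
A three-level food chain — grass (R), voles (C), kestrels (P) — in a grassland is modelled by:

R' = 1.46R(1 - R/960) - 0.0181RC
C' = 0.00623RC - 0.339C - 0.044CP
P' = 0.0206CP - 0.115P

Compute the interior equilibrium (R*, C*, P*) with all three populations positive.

From dP/dt = 0: 0.0206C* = 0.115, so C* = 5.58.
From dR/dt = 0: 1.46(1 - R*/960) = 0.0181·5.58, giving R* = 960·(1 - 0.0692) = 894.
From dC/dt = 0: 0.00623·894 - 0.339 = 0.044P*, so P* = 5.23/0.044 = 119.

R* ≈ 894, C* ≈ 5.58, P* ≈ 119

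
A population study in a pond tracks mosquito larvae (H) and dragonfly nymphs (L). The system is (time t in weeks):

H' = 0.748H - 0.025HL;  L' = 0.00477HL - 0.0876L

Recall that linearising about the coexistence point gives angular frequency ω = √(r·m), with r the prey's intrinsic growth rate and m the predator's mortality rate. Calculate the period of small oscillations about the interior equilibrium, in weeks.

Here r = 0.748 and m = 0.0876, so r·m = 0.0655.
ω = √0.0655 = 0.256 per week, hence T = 2π/ω ≈ 24.5 weeks.

T ≈ 24.5 weeks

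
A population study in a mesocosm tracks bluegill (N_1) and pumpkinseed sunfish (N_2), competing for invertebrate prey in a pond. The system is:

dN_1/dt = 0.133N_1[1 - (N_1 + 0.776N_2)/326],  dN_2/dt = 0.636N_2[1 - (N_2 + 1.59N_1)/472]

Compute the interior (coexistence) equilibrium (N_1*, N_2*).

Setting both brackets to zero gives the nullclines N_1 + 0.776N_2 = 326 and 1.59N_1 + N_2 = 472.
Substituting N_2 = 472 - 1.59N_1 into the first: N_1(1 - 0.776·1.59) = 326 - 0.776·472.
So N_1* = -40.3/-0.234 = 172, and then N_2* = 472 - 1.59·172 = 198.

N_1* ≈ 172, N_2* ≈ 198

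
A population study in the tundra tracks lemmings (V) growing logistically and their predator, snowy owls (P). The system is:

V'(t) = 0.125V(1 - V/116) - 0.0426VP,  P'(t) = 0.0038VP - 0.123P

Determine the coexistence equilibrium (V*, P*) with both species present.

V* ≈ 32.4, P* ≈ 2.12

From dP/dt = 0 with P > 0: 0.0038V* = 0.123, so V* = 32.4.
Substitute into dV/dt = 0: 0.125(1 - 32.4/116) = 0.0426P*.
The bracket is 0.721, giving P* = 0.0901/0.0426 = 2.12.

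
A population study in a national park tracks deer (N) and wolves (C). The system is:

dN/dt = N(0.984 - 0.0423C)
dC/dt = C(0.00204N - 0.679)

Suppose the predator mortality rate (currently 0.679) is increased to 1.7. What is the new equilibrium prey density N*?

At the interior fixed point, setting dC/dt = 0 with C > 0 fixes N* = (predator death rate)/(NC coefficient) — independent of the other coefficients.
With the change, N* = 1.7/0.00204 = 833; it rises from 333.

N* ≈ 833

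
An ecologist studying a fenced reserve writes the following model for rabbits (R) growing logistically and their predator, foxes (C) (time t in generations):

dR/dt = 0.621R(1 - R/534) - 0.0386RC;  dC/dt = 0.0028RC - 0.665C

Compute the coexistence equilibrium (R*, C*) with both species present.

R* ≈ 238, C* ≈ 8.93

From dC/dt = 0 with C > 0: 0.0028R* = 0.665, so R* = 238.
Substitute into dR/dt = 0: 0.621(1 - 238/534) = 0.0386C*.
The bracket is 0.555, giving C* = 0.345/0.0386 = 8.93.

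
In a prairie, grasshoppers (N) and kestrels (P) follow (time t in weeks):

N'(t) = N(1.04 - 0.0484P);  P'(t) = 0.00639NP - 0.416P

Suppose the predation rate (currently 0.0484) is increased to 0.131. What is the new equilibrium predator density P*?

P* ≈ 7.94

At the interior fixed point, setting dN/dt = 0 with N > 0 fixes P* = (prey growth rate)/(NP coefficient) — independent of the other coefficients.
With the change, P* = 1.04/0.131 = 7.94; it falls from 21.5.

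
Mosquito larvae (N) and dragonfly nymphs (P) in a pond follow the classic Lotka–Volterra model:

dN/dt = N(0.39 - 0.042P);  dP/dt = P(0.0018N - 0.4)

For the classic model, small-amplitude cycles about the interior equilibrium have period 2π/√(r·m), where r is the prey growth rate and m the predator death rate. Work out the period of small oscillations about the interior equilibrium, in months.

Here r = 0.39 and m = 0.4, so r·m = 0.156.
ω = √0.156 = 0.395 per month, hence T = 2π/ω ≈ 15.9 months.

T ≈ 15.9 months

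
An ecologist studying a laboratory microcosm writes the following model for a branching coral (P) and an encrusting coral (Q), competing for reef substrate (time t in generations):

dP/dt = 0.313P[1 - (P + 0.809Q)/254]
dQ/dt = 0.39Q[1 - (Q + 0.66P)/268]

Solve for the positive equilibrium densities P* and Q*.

Setting both brackets to zero gives the nullclines P + 0.809Q = 254 and 0.66P + Q = 268.
Substituting Q = 268 - 0.66P into the first: P(1 - 0.809·0.66) = 254 - 0.809·268.
So P* = 37.2/0.466 = 79.8, and then Q* = 268 - 0.66·79.8 = 215.

P* ≈ 79.8, Q* ≈ 215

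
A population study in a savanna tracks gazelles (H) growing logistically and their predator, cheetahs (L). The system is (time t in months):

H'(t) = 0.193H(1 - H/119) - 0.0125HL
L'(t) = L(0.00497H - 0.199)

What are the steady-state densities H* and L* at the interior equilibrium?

H* ≈ 40, L* ≈ 10.2

From dL/dt = 0 with L > 0: 0.00497H* = 0.199, so H* = 40.
Substitute into dH/dt = 0: 0.193(1 - 40/119) = 0.0125L*.
The bracket is 0.664, giving L* = 0.128/0.0125 = 10.2.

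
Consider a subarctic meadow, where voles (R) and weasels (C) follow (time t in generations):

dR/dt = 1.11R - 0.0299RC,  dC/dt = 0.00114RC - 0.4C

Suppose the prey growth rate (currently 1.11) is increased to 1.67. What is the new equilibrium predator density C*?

At the interior fixed point, setting dR/dt = 0 with R > 0 fixes C* = (prey growth rate)/(RC coefficient) — independent of the other coefficients.
With the change, C* = 1.67/0.0299 = 55.9; it rises from 37.1.

C* ≈ 55.9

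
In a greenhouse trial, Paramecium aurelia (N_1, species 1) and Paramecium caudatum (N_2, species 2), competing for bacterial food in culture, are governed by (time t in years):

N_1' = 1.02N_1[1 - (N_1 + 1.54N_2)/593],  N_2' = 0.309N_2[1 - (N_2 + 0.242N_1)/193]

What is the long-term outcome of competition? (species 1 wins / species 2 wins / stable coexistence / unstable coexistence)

stable coexistence

Compare the nullcline intercepts: K1/α12 = 593/1.54 = 385 > K2 = 193; K2/α21 = 193/0.242 = 798 > K1 = 593.
Since both inequalities hold, each species can invade when rare, so the interior equilibrium is stable.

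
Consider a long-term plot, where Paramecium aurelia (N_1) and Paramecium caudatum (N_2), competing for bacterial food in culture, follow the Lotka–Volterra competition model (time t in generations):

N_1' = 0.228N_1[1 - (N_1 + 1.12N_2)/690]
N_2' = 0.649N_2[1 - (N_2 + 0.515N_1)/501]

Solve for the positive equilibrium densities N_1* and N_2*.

Setting both brackets to zero gives the nullclines N_1 + 1.12N_2 = 690 and 0.515N_1 + N_2 = 501.
Substituting N_2 = 501 - 0.515N_1 into the first: N_1(1 - 1.12·0.515) = 690 - 1.12·501.
So N_1* = 129/0.423 = 305, and then N_2* = 501 - 0.515·305 = 344.

N_1* ≈ 305, N_2* ≈ 344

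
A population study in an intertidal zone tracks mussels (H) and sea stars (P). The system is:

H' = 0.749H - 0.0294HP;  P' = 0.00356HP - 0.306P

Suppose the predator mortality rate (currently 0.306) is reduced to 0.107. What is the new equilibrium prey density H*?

At the interior fixed point, setting dP/dt = 0 with P > 0 fixes H* = (predator death rate)/(HP coefficient) — independent of the other coefficients.
With the change, H* = 0.107/0.00356 = 30.1; it falls from 86.

H* ≈ 30.1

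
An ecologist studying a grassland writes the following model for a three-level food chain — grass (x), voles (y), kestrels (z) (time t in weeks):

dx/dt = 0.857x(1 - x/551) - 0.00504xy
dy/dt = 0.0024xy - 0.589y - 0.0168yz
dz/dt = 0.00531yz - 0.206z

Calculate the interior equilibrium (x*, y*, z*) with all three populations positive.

x* ≈ 425, y* ≈ 38.8, z* ≈ 25.7

From dz/dt = 0: 0.00531y* = 0.206, so y* = 38.8.
From dx/dt = 0: 0.857(1 - x*/551) = 0.00504·38.8, giving x* = 551·(1 - 0.228) = 425.
From dy/dt = 0: 0.0024·425 - 0.589 = 0.0168z*, so z* = 0.432/0.0168 = 25.7.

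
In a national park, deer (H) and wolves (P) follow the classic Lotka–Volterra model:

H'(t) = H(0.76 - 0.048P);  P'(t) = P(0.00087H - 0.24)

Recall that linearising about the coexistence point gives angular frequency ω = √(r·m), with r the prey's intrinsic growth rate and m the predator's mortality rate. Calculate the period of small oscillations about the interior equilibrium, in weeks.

Here r = 0.76 and m = 0.24, so r·m = 0.182.
ω = √0.182 = 0.427 per week, hence T = 2π/ω ≈ 14.7 weeks.

T ≈ 14.7 weeks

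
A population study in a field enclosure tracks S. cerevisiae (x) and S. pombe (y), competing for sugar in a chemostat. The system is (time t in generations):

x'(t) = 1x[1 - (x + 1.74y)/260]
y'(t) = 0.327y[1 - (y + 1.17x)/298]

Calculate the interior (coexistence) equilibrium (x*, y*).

Setting both brackets to zero gives the nullclines x + 1.74y = 260 and 1.17x + y = 298.
Substituting y = 298 - 1.17x into the first: x(1 - 1.74·1.17) = 260 - 1.74·298.
So x* = -259/-1.04 = 250, and then y* = 298 - 1.17·250 = 5.99.

x* ≈ 250, y* ≈ 5.99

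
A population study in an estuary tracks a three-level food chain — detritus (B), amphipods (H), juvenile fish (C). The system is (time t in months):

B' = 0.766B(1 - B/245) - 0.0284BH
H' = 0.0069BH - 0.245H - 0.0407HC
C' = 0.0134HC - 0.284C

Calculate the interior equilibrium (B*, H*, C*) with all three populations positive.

From dC/dt = 0: 0.0134H* = 0.284, so H* = 21.2.
From dB/dt = 0: 0.766(1 - B*/245) = 0.0284·21.2, giving B* = 245·(1 - 0.786) = 52.5.
From dH/dt = 0: 0.0069·52.5 - 0.245 = 0.0407C*, so C* = 0.117/0.0407 = 2.88.

B* ≈ 52.5, H* ≈ 21.2, C* ≈ 2.88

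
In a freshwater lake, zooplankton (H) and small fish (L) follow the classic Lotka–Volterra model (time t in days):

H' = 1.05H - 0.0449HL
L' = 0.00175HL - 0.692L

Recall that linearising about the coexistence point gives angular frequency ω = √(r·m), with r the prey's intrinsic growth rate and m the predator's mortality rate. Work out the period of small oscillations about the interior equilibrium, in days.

Here r = 1.05 and m = 0.692, so r·m = 0.727.
ω = √0.727 = 0.852 per day, hence T = 2π/ω ≈ 7.37 days.

T ≈ 7.37 days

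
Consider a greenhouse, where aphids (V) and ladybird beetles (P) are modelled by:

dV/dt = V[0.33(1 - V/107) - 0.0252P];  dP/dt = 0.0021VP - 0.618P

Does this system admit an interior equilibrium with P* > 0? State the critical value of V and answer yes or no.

The predator equation gives dP/dt > 0 only when V > 0.618/0.0021 = 294.
Without the predator, V → K = 107. Since 107 < 294, the predator cannot invade.

Threshold V = 294; K < 294, so no, the predator goes extinct.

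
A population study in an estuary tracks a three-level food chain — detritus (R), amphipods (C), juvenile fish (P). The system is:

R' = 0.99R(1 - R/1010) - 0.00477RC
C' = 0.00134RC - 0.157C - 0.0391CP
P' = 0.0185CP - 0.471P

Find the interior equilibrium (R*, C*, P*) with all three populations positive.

R* ≈ 886, C* ≈ 25.5, P* ≈ 26.4

From dP/dt = 0: 0.0185C* = 0.471, so C* = 25.5.
From dR/dt = 0: 0.99(1 - R*/1010) = 0.00477·25.5, giving R* = 1010·(1 - 0.123) = 886.
From dC/dt = 0: 0.00134·886 - 0.157 = 0.0391P*, so P* = 1.03/0.0391 = 26.4.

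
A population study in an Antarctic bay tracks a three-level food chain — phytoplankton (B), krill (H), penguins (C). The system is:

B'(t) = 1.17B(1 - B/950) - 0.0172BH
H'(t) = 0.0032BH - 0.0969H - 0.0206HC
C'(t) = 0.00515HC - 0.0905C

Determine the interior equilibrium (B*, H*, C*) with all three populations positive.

From dC/dt = 0: 0.00515H* = 0.0905, so H* = 17.6.
From dB/dt = 0: 1.17(1 - B*/950) = 0.0172·17.6, giving B* = 950·(1 - 0.258) = 705.
From dH/dt = 0: 0.0032·705 - 0.0969 = 0.0206C*, so C* = 2.16/0.0206 = 105.

B* ≈ 705, H* ≈ 17.6, C* ≈ 105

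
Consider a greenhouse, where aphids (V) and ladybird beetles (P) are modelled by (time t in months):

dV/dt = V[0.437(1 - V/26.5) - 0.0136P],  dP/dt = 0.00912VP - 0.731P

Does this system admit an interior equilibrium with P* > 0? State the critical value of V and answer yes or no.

The predator equation gives dP/dt > 0 only when V > 0.731/0.00912 = 80.2.
Without the predator, V → K = 26.5. Since 26.5 < 80.2, the predator cannot invade.

Threshold V = 80.2; K < 80.2, so no, the predator goes extinct.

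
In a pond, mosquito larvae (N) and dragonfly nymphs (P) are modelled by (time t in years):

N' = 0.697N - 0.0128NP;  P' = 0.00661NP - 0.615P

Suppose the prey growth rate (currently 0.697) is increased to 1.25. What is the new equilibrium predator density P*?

At the interior fixed point, setting dN/dt = 0 with N > 0 fixes P* = (prey growth rate)/(NP coefficient) — independent of the other coefficients.
With the change, P* = 1.25/0.0128 = 97.7; it rises from 54.5.

P* ≈ 97.7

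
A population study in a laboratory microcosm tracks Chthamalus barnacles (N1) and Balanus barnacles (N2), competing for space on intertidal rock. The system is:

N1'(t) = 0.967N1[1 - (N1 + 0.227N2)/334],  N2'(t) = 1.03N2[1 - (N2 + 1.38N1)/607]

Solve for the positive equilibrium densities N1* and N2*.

Setting both brackets to zero gives the nullclines N1 + 0.227N2 = 334 and 1.38N1 + N2 = 607.
Substituting N2 = 607 - 1.38N1 into the first: N1(1 - 0.227·1.38) = 334 - 0.227·607.
So N1* = 196/0.687 = 286, and then N2* = 607 - 1.38·286 = 213.

N1* ≈ 286, N2* ≈ 213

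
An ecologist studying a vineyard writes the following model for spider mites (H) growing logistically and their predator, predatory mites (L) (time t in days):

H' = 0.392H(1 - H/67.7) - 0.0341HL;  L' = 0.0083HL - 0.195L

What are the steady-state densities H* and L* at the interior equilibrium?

From dL/dt = 0 with L > 0: 0.0083H* = 0.195, so H* = 23.5.
Substitute into dH/dt = 0: 0.392(1 - 23.5/67.7) = 0.0341L*.
The bracket is 0.653, giving L* = 0.256/0.0341 = 7.51.

H* ≈ 23.5, L* ≈ 7.51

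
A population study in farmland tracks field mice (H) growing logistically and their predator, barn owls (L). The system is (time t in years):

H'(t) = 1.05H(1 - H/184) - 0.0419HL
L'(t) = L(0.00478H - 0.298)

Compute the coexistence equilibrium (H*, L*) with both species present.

From dL/dt = 0 with L > 0: 0.00478H* = 0.298, so H* = 62.3.
Substitute into dH/dt = 0: 1.05(1 - 62.3/184) = 0.0419L*.
The bracket is 0.661, giving L* = 0.694/0.0419 = 16.6.

H* ≈ 62.3, L* ≈ 16.6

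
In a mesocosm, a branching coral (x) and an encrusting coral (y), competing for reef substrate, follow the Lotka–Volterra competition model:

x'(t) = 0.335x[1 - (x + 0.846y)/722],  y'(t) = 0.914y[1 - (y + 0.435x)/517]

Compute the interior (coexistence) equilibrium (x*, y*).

Setting both brackets to zero gives the nullclines x + 0.846y = 722 and 0.435x + y = 517.
Substituting y = 517 - 0.435x into the first: x(1 - 0.846·0.435) = 722 - 0.846·517.
So x* = 285/0.632 = 450, and then y* = 517 - 0.435·450 = 321.

x* ≈ 450, y* ≈ 321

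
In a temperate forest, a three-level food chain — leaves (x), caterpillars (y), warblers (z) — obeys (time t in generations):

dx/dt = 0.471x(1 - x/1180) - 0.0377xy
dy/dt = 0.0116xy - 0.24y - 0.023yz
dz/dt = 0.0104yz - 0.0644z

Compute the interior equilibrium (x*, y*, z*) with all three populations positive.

From dz/dt = 0: 0.0104y* = 0.0644, so y* = 6.19.
From dx/dt = 0: 0.471(1 - x*/1180) = 0.0377·6.19, giving x* = 1180·(1 - 0.496) = 595.
From dy/dt = 0: 0.0116·595 - 0.24 = 0.023z*, so z* = 6.66/0.023 = 290.

x* ≈ 595, y* ≈ 6.19, z* ≈ 290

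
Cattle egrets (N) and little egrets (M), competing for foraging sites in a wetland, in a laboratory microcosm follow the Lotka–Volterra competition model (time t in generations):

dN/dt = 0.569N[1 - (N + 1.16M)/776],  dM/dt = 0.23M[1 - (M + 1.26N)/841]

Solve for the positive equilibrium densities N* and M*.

Setting both brackets to zero gives the nullclines N + 1.16M = 776 and 1.26N + M = 841.
Substituting M = 841 - 1.26N into the first: N(1 - 1.16·1.26) = 776 - 1.16·841.
So N* = -200/-0.462 = 432, and then M* = 841 - 1.26·432 = 296.

N* ≈ 432, M* ≈ 296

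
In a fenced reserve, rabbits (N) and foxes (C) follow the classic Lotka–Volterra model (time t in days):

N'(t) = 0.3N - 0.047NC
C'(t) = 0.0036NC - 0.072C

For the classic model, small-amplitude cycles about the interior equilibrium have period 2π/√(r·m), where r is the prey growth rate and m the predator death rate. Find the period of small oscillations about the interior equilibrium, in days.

Here r = 0.3 and m = 0.072, so r·m = 0.0216.
ω = √0.0216 = 0.147 per day, hence T = 2π/ω ≈ 42.8 days.

T ≈ 42.8 days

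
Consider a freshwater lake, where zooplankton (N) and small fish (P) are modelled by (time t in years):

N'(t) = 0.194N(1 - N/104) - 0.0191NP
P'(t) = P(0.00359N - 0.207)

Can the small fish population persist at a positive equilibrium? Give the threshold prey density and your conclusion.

The predator equation gives dP/dt > 0 only when N > 0.207/0.00359 = 57.7.
Without the predator, N → K = 104. Since 104 > 57.7, the predator can invade and persist.

Threshold N = 57.7; K > 57.7, so yes, the predator persists.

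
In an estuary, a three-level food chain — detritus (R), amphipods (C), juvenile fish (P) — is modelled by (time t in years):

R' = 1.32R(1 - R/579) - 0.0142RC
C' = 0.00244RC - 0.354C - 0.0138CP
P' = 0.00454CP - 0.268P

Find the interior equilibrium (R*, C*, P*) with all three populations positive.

R* ≈ 211, C* ≈ 59, P* ≈ 11.7

From dP/dt = 0: 0.00454C* = 0.268, so C* = 59.
From dR/dt = 0: 1.32(1 - R*/579) = 0.0142·59, giving R* = 579·(1 - 0.635) = 211.
From dC/dt = 0: 0.00244·211 - 0.354 = 0.0138P*, so P* = 0.162/0.0138 = 11.7.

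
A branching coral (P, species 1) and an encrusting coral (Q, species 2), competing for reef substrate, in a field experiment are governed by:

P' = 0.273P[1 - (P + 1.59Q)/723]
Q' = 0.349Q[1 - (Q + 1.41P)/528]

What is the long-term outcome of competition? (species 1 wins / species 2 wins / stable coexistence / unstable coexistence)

unstable coexistence (outcome depends on initial conditions)

Compare the nullcline intercepts: K1/α12 = 723/1.59 = 455 < K2 = 528; K2/α21 = 528/1.41 = 374 < K1 = 723.
Since both are reversed, neither can invade when rare; the interior point is a saddle.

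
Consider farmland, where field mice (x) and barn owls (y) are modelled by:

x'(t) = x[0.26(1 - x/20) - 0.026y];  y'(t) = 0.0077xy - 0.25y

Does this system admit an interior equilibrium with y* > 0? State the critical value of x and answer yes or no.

Threshold x = 32.5; K < 32.5, so no, the predator goes extinct.

The predator equation gives dy/dt > 0 only when x > 0.25/0.0077 = 32.5.
Without the predator, x → K = 20. Since 20 < 32.5, the predator cannot invade.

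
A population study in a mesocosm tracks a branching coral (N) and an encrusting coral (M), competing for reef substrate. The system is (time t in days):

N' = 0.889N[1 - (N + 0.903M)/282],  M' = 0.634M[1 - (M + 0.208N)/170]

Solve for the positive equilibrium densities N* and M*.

Setting both brackets to zero gives the nullclines N + 0.903M = 282 and 0.208N + M = 170.
Substituting M = 170 - 0.208N into the first: N(1 - 0.903·0.208) = 282 - 0.903·170.
So N* = 128/0.812 = 158, and then M* = 170 - 0.208·158 = 137.

N* ≈ 158, M* ≈ 137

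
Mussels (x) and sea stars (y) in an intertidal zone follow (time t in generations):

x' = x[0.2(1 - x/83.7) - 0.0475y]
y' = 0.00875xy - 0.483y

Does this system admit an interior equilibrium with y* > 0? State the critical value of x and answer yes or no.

Threshold x = 55.2; K > 55.2, so yes, the predator persists.

The predator equation gives dy/dt > 0 only when x > 0.483/0.00875 = 55.2.
Without the predator, x → K = 83.7. Since 83.7 > 55.2, the predator can invade and persist.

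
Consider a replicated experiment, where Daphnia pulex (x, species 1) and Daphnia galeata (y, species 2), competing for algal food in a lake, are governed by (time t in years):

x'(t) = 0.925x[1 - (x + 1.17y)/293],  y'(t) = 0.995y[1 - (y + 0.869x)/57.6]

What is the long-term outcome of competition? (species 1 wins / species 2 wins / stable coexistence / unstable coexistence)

species 1 excludes species 2

Compare the nullcline intercepts: K1/α12 = 293/1.17 = 250 > K2 = 57.6; K2/α21 = 57.6/0.869 = 66.3 < K1 = 293.
Since the inequalities point opposite ways, species 1 can invade but species 2 cannot.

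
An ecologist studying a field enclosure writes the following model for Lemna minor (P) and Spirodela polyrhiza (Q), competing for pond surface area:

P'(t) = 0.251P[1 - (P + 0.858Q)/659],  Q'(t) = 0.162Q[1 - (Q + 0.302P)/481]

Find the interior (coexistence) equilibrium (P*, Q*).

Setting both brackets to zero gives the nullclines P + 0.858Q = 659 and 0.302P + Q = 481.
Substituting Q = 481 - 0.302P into the first: P(1 - 0.858·0.302) = 659 - 0.858·481.
So P* = 246/0.741 = 332, and then Q* = 481 - 0.302·332 = 381.

P* ≈ 332, Q* ≈ 381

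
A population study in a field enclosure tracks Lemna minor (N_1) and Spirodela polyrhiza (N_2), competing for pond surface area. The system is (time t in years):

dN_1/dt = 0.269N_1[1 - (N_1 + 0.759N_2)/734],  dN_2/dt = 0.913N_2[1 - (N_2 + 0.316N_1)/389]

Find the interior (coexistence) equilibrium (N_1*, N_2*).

N_1* ≈ 577, N_2* ≈ 207

Setting both brackets to zero gives the nullclines N_1 + 0.759N_2 = 734 and 0.316N_1 + N_2 = 389.
Substituting N_2 = 389 - 0.316N_1 into the first: N_1(1 - 0.759·0.316) = 734 - 0.759·389.
So N_1* = 439/0.76 = 577, and then N_2* = 389 - 0.316·577 = 207.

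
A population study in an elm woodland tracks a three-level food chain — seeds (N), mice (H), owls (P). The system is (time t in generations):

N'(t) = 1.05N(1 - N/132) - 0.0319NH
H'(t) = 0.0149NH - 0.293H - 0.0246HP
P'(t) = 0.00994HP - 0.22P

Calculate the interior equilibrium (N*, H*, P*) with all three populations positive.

N* ≈ 43.2, H* ≈ 22.1, P* ≈ 14.3

From dP/dt = 0: 0.00994H* = 0.22, so H* = 22.1.
From dN/dt = 0: 1.05(1 - N*/132) = 0.0319·22.1, giving N* = 132·(1 - 0.672) = 43.2.
From dH/dt = 0: 0.0149·43.2 - 0.293 = 0.0246P*, so P* = 0.351/0.0246 = 14.3.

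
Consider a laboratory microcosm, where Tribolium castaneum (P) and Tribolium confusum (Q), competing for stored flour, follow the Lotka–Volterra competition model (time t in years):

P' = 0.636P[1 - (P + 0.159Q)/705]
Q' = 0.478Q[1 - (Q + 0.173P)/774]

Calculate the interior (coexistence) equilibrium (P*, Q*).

P* ≈ 598, Q* ≈ 670

Setting both brackets to zero gives the nullclines P + 0.159Q = 705 and 0.173P + Q = 774.
Substituting Q = 774 - 0.173P into the first: P(1 - 0.159·0.173) = 705 - 0.159·774.
So P* = 582/0.972 = 598, and then Q* = 774 - 0.173·598 = 670.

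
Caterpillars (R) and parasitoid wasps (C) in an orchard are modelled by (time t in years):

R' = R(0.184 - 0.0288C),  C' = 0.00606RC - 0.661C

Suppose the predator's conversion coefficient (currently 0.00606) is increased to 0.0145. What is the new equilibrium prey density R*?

R* ≈ 45.6

At the interior fixed point, setting dC/dt = 0 with C > 0 fixes R* = (predator death rate)/(RC coefficient) — independent of the other coefficients.
With the change, R* = 0.661/0.0145 = 45.6; it falls from 109.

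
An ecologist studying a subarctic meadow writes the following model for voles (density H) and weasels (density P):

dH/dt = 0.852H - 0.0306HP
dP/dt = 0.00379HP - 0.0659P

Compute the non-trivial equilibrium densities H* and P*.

Set dP/dt = 0 with P > 0: 0.00379H - 0.0659 = 0, so H* = 0.0659/0.00379 = 17.4.
Set dH/dt = 0 with H > 0: 0.852 - 0.0306P = 0, so P* = 0.852/0.0306 = 27.8.

H* ≈ 17.4, P* ≈ 27.8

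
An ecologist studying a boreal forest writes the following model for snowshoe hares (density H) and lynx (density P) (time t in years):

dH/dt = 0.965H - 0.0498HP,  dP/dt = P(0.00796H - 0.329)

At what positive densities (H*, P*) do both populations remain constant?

Set dP/dt = 0 with P > 0: 0.00796H - 0.329 = 0, so H* = 0.329/0.00796 = 41.3.
Set dH/dt = 0 with H > 0: 0.965 - 0.0498P = 0, so P* = 0.965/0.0498 = 19.4.

H* ≈ 41.3, P* ≈ 19.4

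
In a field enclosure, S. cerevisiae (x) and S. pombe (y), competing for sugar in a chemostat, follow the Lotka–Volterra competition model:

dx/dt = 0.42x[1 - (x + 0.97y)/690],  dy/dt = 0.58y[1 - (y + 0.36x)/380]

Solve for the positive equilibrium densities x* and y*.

Setting both brackets to zero gives the nullclines x + 0.97y = 690 and 0.36x + y = 380.
Substituting y = 380 - 0.36x into the first: x(1 - 0.97·0.36) = 690 - 0.97·380.
So x* = 321/0.651 = 494, and then y* = 380 - 0.36·494 = 202.

x* ≈ 494, y* ≈ 202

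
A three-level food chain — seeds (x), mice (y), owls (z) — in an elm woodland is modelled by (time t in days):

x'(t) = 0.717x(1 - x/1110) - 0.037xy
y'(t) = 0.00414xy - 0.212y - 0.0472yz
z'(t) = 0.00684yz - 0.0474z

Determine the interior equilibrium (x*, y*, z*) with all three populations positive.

From dz/dt = 0: 0.00684y* = 0.0474, so y* = 6.93.
From dx/dt = 0: 0.717(1 - x*/1110) = 0.037·6.93, giving x* = 1110·(1 - 0.358) = 713.
From dy/dt = 0: 0.00414·713 - 0.212 = 0.0472z*, so z* = 2.74/0.0472 = 58.1.

x* ≈ 713, y* ≈ 6.93, z* ≈ 58.1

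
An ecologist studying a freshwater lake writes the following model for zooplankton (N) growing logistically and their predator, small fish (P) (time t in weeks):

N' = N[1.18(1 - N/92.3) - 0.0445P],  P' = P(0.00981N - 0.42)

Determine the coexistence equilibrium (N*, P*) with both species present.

N* ≈ 42.8, P* ≈ 14.2

From dP/dt = 0 with P > 0: 0.00981N* = 0.42, so N* = 42.8.
Substitute into dN/dt = 0: 1.18(1 - 42.8/92.3) = 0.0445P*.
The bracket is 0.536, giving P* = 0.633/0.0445 = 14.2.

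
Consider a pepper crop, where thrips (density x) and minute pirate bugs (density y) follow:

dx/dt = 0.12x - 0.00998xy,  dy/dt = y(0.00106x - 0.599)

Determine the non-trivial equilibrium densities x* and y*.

Set dy/dt = 0 with y > 0: 0.00106x - 0.599 = 0, so x* = 0.599/0.00106 = 565.
Set dx/dt = 0 with x > 0: 0.12 - 0.00998y = 0, so y* = 0.12/0.00998 = 12.

x* ≈ 565, y* ≈ 12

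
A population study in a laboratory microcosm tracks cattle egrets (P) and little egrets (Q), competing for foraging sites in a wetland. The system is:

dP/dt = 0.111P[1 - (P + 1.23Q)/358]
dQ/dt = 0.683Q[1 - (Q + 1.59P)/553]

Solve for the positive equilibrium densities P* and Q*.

P* ≈ 337, Q* ≈ 17

Setting both brackets to zero gives the nullclines P + 1.23Q = 358 and 1.59P + Q = 553.
Substituting Q = 553 - 1.59P into the first: P(1 - 1.23·1.59) = 358 - 1.23·553.
So P* = -322/-0.956 = 337, and then Q* = 553 - 1.59·337 = 17.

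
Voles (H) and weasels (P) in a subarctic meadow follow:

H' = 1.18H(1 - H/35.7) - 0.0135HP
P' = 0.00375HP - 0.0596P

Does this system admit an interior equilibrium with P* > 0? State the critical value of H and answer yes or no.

Threshold H = 15.9; K > 15.9, so yes, the predator persists.

The predator equation gives dP/dt > 0 only when H > 0.0596/0.00375 = 15.9.
Without the predator, H → K = 35.7. Since 35.7 > 15.9, the predator can invade and persist.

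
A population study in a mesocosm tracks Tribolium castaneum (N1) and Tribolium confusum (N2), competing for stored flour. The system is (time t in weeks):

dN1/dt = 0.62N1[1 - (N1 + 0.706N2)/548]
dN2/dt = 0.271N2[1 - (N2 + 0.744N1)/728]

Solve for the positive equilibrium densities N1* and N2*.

Setting both brackets to zero gives the nullclines N1 + 0.706N2 = 548 and 0.744N1 + N2 = 728.
Substituting N2 = 728 - 0.744N1 into the first: N1(1 - 0.706·0.744) = 548 - 0.706·728.
So N1* = 34/0.475 = 71.7, and then N2* = 728 - 0.744·71.7 = 675.

N1* ≈ 71.7, N2* ≈ 675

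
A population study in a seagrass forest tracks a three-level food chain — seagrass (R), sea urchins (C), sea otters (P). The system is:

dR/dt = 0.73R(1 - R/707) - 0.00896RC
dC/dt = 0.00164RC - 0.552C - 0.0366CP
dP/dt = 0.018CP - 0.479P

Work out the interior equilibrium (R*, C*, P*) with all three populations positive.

R* ≈ 476, C* ≈ 26.6, P* ≈ 6.25

From dP/dt = 0: 0.018C* = 0.479, so C* = 26.6.
From dR/dt = 0: 0.73(1 - R*/707) = 0.00896·26.6, giving R* = 707·(1 - 0.327) = 476.
From dC/dt = 0: 0.00164·476 - 0.552 = 0.0366P*, so P* = 0.229/0.0366 = 6.25.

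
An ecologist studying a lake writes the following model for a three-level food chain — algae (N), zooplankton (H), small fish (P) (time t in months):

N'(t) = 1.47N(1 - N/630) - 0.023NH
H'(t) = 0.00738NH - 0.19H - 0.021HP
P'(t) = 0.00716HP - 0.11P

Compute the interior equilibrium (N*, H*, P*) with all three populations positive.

N* ≈ 479, H* ≈ 15.4, P* ≈ 159

From dP/dt = 0: 0.00716H* = 0.11, so H* = 15.4.
From dN/dt = 0: 1.47(1 - N*/630) = 0.023·15.4, giving N* = 630·(1 - 0.24) = 479.
From dH/dt = 0: 0.00738·479 - 0.19 = 0.021P*, so P* = 3.34/0.021 = 159.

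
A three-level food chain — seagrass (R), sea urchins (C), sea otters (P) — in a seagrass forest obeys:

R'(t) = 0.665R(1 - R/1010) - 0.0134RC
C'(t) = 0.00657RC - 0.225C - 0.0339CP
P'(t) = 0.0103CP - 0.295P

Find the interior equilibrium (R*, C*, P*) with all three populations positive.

R* ≈ 427, C* ≈ 28.6, P* ≈ 76.1

From dP/dt = 0: 0.0103C* = 0.295, so C* = 28.6.
From dR/dt = 0: 0.665(1 - R*/1010) = 0.0134·28.6, giving R* = 1010·(1 - 0.577) = 427.
From dC/dt = 0: 0.00657·427 - 0.225 = 0.0339P*, so P* = 2.58/0.0339 = 76.1.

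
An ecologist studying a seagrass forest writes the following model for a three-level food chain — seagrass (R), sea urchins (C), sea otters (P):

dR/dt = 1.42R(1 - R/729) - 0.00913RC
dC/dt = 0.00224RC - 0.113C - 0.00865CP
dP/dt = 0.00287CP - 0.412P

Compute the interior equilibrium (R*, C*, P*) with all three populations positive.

From dP/dt = 0: 0.00287C* = 0.412, so C* = 144.
From dR/dt = 0: 1.42(1 - R*/729) = 0.00913·144, giving R* = 729·(1 - 0.923) = 56.1.
From dC/dt = 0: 0.00224·56.1 - 0.113 = 0.00865P*, so P* = 0.0128/0.00865 = 1.47.

R* ≈ 56.1, C* ≈ 144, P* ≈ 1.47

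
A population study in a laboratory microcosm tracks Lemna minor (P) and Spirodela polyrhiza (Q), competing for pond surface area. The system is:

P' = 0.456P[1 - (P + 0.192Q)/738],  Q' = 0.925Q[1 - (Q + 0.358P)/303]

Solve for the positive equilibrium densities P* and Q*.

P* ≈ 730, Q* ≈ 41.7

Setting both brackets to zero gives the nullclines P + 0.192Q = 738 and 0.358P + Q = 303.
Substituting Q = 303 - 0.358P into the first: P(1 - 0.192·0.358) = 738 - 0.192·303.
So P* = 680/0.931 = 730, and then Q* = 303 - 0.358·730 = 41.7.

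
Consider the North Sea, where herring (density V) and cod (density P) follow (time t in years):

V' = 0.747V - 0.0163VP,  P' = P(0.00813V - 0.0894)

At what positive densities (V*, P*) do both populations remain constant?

V* ≈ 11, P* ≈ 45.8

Set dP/dt = 0 with P > 0: 0.00813V - 0.0894 = 0, so V* = 0.0894/0.00813 = 11.
Set dV/dt = 0 with V > 0: 0.747 - 0.0163P = 0, so P* = 0.747/0.0163 = 45.8.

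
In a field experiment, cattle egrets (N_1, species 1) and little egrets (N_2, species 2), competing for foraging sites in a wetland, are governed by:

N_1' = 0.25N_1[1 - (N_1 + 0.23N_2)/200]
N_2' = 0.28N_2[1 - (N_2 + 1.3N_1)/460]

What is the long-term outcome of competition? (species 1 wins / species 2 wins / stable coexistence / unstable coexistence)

Compare the nullcline intercepts: K1/α12 = 200/0.23 = 870 > K2 = 460; K2/α21 = 460/1.3 = 354 > K1 = 200.
Since both inequalities hold, each species can invade when rare, so the interior equilibrium is stable.

stable coexistence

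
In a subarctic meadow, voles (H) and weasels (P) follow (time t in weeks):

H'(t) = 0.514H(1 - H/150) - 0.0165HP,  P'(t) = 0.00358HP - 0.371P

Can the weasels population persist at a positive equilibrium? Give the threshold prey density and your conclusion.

Threshold H = 104; K > 104, so yes, the predator persists.

The predator equation gives dP/dt > 0 only when H > 0.371/0.00358 = 104.
Without the predator, H → K = 150. Since 150 > 104, the predator can invade and persist.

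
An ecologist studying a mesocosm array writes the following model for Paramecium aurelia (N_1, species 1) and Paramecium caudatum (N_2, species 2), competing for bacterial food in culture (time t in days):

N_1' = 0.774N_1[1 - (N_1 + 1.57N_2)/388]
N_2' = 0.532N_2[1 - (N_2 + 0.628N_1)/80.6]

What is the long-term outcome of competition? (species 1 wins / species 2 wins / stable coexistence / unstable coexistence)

species 1 excludes species 2

Compare the nullcline intercepts: K1/α12 = 388/1.57 = 247 > K2 = 80.6; K2/α21 = 80.6/0.628 = 128 < K1 = 388.
Since the inequalities point opposite ways, species 1 can invade but species 2 cannot.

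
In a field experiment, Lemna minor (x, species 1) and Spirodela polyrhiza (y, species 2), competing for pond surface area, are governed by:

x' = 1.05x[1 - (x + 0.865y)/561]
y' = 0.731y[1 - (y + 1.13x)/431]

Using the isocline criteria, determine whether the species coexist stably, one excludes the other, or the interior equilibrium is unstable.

Compare the nullcline intercepts: K1/α12 = 561/0.865 = 649 > K2 = 431; K2/α21 = 431/1.13 = 381 < K1 = 561.
Since the inequalities point opposite ways, species 1 can invade but species 2 cannot.

species 1 excludes species 2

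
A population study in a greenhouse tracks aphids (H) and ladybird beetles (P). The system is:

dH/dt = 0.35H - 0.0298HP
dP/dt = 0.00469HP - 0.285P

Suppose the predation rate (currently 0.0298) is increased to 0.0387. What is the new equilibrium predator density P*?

P* ≈ 9.04

At the interior fixed point, setting dH/dt = 0 with H > 0 fixes P* = (prey growth rate)/(HP coefficient) — independent of the other coefficients.
With the change, P* = 0.35/0.0387 = 9.04; it falls from 11.7.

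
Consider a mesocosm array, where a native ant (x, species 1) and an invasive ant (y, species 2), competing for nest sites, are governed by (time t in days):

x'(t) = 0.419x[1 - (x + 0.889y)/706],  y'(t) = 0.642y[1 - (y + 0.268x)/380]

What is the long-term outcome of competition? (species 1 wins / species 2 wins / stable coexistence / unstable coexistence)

stable coexistence

Compare the nullcline intercepts: K1/α12 = 706/0.889 = 794 > K2 = 380; K2/α21 = 380/0.268 = 1420 > K1 = 706.
Since both inequalities hold, each species can invade when rare, so the interior equilibrium is stable.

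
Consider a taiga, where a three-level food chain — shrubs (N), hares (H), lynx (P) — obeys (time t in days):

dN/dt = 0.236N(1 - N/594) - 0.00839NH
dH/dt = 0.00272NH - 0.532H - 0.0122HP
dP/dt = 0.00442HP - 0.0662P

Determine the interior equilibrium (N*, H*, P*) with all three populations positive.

From dP/dt = 0: 0.00442H* = 0.0662, so H* = 15.
From dN/dt = 0: 0.236(1 - N*/594) = 0.00839·15, giving N* = 594·(1 - 0.532) = 278.
From dH/dt = 0: 0.00272·278 - 0.532 = 0.0122P*, so P* = 0.223/0.0122 = 18.3.

N* ≈ 278, H* ≈ 15, P* ≈ 18.3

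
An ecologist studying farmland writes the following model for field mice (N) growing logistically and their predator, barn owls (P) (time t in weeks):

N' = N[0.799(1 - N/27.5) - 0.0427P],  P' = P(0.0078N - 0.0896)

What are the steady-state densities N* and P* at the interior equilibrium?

N* ≈ 11.5, P* ≈ 10.9

From dP/dt = 0 with P > 0: 0.0078N* = 0.0896, so N* = 11.5.
Substitute into dN/dt = 0: 0.799(1 - 11.5/27.5) = 0.0427P*.
The bracket is 0.582, giving P* = 0.465/0.0427 = 10.9.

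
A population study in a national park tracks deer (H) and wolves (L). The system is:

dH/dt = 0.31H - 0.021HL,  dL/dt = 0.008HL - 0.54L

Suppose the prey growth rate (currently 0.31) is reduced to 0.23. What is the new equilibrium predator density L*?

At the interior fixed point, setting dH/dt = 0 with H > 0 fixes L* = (prey growth rate)/(HL coefficient) — independent of the other coefficients.
With the change, L* = 0.23/0.021 = 11; it falls from 14.8.

L* ≈ 11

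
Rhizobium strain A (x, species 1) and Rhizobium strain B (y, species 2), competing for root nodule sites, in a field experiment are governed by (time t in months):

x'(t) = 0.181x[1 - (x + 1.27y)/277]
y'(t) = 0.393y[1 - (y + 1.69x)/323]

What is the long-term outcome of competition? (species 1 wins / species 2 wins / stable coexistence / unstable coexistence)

unstable coexistence (outcome depends on initial conditions)

Compare the nullcline intercepts: K1/α12 = 277/1.27 = 218 < K2 = 323; K2/α21 = 323/1.69 = 191 < K1 = 277.
Since both are reversed, neither can invade when rare; the interior point is a saddle.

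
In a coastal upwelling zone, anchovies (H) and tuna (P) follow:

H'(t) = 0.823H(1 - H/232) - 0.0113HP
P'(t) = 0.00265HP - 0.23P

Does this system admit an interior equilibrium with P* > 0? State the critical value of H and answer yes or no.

The predator equation gives dP/dt > 0 only when H > 0.23/0.00265 = 86.8.
Without the predator, H → K = 232. Since 232 > 86.8, the predator can invade and persist.

Threshold H = 86.8; K > 86.8, so yes, the predator persists.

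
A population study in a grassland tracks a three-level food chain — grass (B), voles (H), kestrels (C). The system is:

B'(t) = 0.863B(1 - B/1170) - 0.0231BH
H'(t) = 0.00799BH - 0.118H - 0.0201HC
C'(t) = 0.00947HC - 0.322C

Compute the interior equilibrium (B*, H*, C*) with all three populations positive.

B* ≈ 105, H* ≈ 34, C* ≈ 35.9

From dC/dt = 0: 0.00947H* = 0.322, so H* = 34.
From dB/dt = 0: 0.863(1 - B*/1170) = 0.0231·34, giving B* = 1170·(1 - 0.91) = 105.
From dH/dt = 0: 0.00799·105 - 0.118 = 0.0201C*, so C* = 0.722/0.0201 = 35.9.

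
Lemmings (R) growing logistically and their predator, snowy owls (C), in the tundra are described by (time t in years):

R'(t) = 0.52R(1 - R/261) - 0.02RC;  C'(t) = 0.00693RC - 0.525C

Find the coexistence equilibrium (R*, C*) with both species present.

R* ≈ 75.8, C* ≈ 18.5

From dC/dt = 0 with C > 0: 0.00693R* = 0.525, so R* = 75.8.
Substitute into dR/dt = 0: 0.52(1 - 75.8/261) = 0.02C*.
The bracket is 0.71, giving C* = 0.369/0.02 = 18.5.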